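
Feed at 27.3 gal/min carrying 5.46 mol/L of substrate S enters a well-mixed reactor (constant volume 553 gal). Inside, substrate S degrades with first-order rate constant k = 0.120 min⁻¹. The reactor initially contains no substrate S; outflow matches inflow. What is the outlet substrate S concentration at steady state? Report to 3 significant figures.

1.59 mol/L

Species balance: V dC/dt = Q C_in − Q C − k V C.
At steady state: 0 = Q C_in − (Q + kV) C_ss, so C_ss = Q C_in/(Q + kV).
C_ss = 27.3·5.46/(27.3 + 0.120·553) = 149.06/93.660 = 1.5915 mol/L.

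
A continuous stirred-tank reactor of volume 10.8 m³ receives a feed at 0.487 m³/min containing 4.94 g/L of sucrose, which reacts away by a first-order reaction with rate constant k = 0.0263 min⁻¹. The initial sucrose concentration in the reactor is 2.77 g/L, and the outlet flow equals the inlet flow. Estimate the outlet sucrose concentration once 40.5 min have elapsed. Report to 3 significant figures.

Species balance: V dC/dt = Q C_in − Q C − k V C.
This is linear with rate a = Q/V + k = 0.071393 min⁻¹.
C_ss = Q C_in/(Q + kV) = 3.1202 g/L; C(t) = C_ss + (C₀ − C_ss) e^(−a t).
C(40.5) = 3.1202 + (-0.35018)·e^(−0.071393·40.5) = 3.1202 + (-0.35018)·0.055498 = 3.1007 g/L.

3.10 g/L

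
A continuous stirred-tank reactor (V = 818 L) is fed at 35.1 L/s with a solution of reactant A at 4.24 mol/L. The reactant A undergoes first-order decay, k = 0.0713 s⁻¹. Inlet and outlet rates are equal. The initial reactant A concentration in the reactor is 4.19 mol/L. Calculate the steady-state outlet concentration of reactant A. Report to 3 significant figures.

V dC/dt = Q(C_in − C) − k V C.
Steady state (dC/dt = 0): C_ss = Q C_in/(Q + kV) = C_in/(1 + kV/Q).
C_ss = 35.1·4.24/(35.1 + 0.0713·818) = 148.82/93.423 = 1.5930 mol/L.

1.59 mol/L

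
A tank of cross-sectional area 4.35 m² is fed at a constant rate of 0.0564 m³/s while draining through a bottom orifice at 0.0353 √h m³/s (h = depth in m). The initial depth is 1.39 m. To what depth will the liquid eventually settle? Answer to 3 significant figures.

2.55 m

A dh/dt = Q_in − 0.0353 √h. Steady state requires inflow = outflow:
Q_in = 0.0353 √h_ss ⇒ √h_ss = 0.0564/0.0353 = 1.5977.
h_ss = 1.5977² = 2.5528 m. (Since h₀ = 1.39 m < h_ss, the level will rise toward this value.)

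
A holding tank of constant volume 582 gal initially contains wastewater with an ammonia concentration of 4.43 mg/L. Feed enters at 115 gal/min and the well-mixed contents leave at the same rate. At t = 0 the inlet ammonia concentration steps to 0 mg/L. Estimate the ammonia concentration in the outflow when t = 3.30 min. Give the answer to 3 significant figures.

2.31 mg/L

Mass balance on the solute (V constant): V dC/dt = Q(C_in − C).
So dC/dt = (C_in − C)/τ with τ = V/Q = 582/115 = 5.0609 min.
This is linear first-order; C(t) = C_in + (C₀ − C_in) e^(−t/τ).
C(3.30) = 0 + (4.43 − 0)·e^(−3.30/5.0609) = 0 + (4.4300)·0.52097 = 2.3079 mg/L.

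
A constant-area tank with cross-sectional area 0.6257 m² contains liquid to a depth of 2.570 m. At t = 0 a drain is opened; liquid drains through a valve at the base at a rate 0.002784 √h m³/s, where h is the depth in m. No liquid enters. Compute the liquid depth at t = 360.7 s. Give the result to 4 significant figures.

With no inflow, A dh/dt = −0.002784 √h.
Separate and integrate: 2(√h − √h₀) = −(0.002784/A) t.
√h = √2.570 − 0.002784·360.7/(2·0.6257) = 1.60312 − 0.802452 = 0.800670.
h = 0.800670² = 0.641072 m.

0.6411 m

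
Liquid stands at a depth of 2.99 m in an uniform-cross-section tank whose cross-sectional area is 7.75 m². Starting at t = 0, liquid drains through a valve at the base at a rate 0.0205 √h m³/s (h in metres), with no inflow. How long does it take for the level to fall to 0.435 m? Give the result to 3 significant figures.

809 s

Accumulation of liquid (constant cross-section A): A dh/dt = −0.0205 √h.
∫ h^(−1/2) dh = −(0.0205/A) ∫ dt, giving 2√h = 2√h₀ − (0.0205/A) t.
t = 2A(√h₀ − √h)/0.0205 = 2·7.75·(√2.99 − √0.435)/0.0205
  = 15.500 × (1.7292 − 0.65955) / 0.0205 = 808.73 s.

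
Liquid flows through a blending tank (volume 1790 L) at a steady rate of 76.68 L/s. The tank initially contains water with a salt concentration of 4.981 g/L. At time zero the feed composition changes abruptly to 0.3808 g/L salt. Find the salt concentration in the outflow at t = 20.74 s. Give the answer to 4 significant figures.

2.273 g/L

Species balance on the tank: V dC/dt = Q(C_in − C).
Rewrite as dC/dt + C/τ = C_in/τ, τ = V/Q = 23.3438 s.
Integrating: C(t) = C_in + (C₀ − C_in) e^(−t/τ).
C(20.74) = 0.3808 + (4.981 − 0.3808)·e^(−20.74/23.3438) = 0.3808 + (4.60020)·0.411289 = 2.27281 g/L.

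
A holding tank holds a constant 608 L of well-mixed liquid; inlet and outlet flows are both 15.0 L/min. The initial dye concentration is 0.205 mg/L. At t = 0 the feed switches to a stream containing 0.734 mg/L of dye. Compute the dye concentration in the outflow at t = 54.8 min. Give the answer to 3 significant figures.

0.597 mg/L

Accumulation = in − out for the solute gives V dC/dt = Q(C_in − C).
Rewrite as dC/dt + C/τ = C_in/τ, τ = V/Q = 40.533 min.
Solution: C(t) = C_in + (C₀ − C_in) e^(−t/τ).
C(54.8) = 0.734 + (0.205 − 0.734)·e^(−54.8/40.533) = 0.734 + (-0.52900)·0.25873 = 0.59713 mg/L.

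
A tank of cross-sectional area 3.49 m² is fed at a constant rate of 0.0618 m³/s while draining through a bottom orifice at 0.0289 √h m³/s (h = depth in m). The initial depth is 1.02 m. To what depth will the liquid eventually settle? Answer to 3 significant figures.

4.57 m

Volume balance on the tank: A dh/dt = Q_in − 0.0289 √h. At steady state dh/dt = 0:
Q_in = 0.0289 √h_ss ⇒ √h_ss = 0.0618/0.0289 = 2.1384.
h_ss = 2.1384² = 4.5728 m. (Since h₀ = 1.02 m < h_ss, the level will rise toward this value.)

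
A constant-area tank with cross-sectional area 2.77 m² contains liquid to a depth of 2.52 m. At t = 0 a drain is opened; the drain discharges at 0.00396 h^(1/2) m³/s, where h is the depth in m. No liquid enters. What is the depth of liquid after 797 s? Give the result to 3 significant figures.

A dh/dt = −Q_out = −0.00396 √h.
∫ h^(−1/2) dh = −(0.00396/A) ∫ dt, giving 2√h = 2√h₀ − (0.00396/A) t.
√h = √2.52 − 0.00396·797/(2·2.77) = 1.5875 − 0.56970 = 1.0178.
h = 1.0178² = 1.0358 m.

1.04 m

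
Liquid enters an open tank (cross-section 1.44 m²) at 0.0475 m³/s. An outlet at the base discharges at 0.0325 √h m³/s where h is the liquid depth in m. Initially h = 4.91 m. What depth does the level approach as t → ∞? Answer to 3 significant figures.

2.14 m

Volume balance on the tank: A dh/dt = Q_in − 0.0325 √h. At steady state dh/dt = 0:
Q_in = 0.0325 √h_ss ⇒ √h_ss = 0.0475/0.0325 = 1.4615.
h_ss = 1.4615² = 2.1361 m. (Since h₀ = 4.91 m > h_ss, the level will fall toward this value.)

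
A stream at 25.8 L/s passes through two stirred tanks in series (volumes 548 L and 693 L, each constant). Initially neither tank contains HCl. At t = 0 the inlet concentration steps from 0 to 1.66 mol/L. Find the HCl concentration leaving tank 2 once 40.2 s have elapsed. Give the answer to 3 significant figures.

0.829 mol/L

Time constants: τᵢ = Vᵢ/Q for each well-mixed tank.
τ₁ = 548/25.8 = 21.240 s; τ₂ = 693/25.8 = 26.860 s.
Solving the cascade with C₁(0)=C₂(0)=0 gives C₂(t) = C_in[1 − (τ₁ e^(−t/τ₁) − τ₂ e^(−t/τ₂))/(τ₁ − τ₂)].
At t = 40.2: e^(−t/τ₁) = 0.15068, e^(−t/τ₂) = 0.22388.
C₂ = 1.66·[1 − (21.240·0.15068 − 26.860·0.22388)/(-5.6202)] = 1.66·0.49943 = 0.82906 mol/L.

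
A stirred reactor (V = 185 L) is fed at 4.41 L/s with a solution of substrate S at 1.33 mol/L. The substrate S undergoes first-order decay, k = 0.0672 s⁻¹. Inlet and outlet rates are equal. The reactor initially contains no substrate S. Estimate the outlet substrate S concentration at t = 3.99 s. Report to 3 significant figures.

0.106 mol/L

Species balance: V dC/dt = Q C_in − Q C − k V C.
dC/dt = (Q/V) C_in − (Q/V + k) C; effective rate a = Q/V + k = 0.023838 + 0.0672 = 0.091038 s⁻¹.
C_ss = Q C_in/(Q + kV) = 0.34825 mol/L; C(t) = C_ss + (C₀ − C_ss) e^(−a t).
C(3.99) = 0.34825 + (-0.34825)·e^(−0.091038·3.99) = 0.34825 + (-0.34825)·0.69542 = 0.10607 mol/L.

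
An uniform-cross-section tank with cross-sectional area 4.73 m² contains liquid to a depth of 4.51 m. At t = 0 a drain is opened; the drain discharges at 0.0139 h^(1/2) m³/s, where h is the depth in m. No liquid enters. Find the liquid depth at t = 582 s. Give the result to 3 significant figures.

1.61 m

With no inflow, A dh/dt = −0.0139 √h.
Separate and integrate: 2(√h − √h₀) = −(0.0139/A) t.
√h = √4.51 − 0.0139·582/(2·4.73) = 2.1237 − 0.85516 = 1.2685.
h = 1.2685² = 1.6091 m.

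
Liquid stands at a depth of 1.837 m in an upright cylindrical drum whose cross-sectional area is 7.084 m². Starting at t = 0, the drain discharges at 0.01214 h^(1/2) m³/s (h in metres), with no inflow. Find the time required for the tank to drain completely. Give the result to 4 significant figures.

A dh/dt = −Q_out = −0.01214 √h.
Separate and integrate: 2(√h − √h₀) = −(0.01214/A) t.
Tank is empty when √h = 0: t_empty = 2A√h₀/0.01214.
t_empty = 2·7.084·√1.837/0.01214 = 14.1680·1.35536/0.01214 = 1581.77 s.

1582 s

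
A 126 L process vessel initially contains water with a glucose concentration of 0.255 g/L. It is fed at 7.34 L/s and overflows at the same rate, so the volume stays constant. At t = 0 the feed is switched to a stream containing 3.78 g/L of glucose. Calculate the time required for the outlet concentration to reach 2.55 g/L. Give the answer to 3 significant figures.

Mass balance on the solute (V constant): V dC/dt = Q(C_in − C), so τ = V/Q = 17.166 s.
C(t) = C_in + (C₀ − C_in) e^(−t/τ). Set C = 2.55 and solve for t:
e^(−t/τ) = (C − C_in)/(C₀ − C_in) = (2.55 − 3.78)/(0.255 − 3.78) = 0.34894
t = −τ ln(…) = 17.166 × 1.0529 = 18.074 s.

18.1 s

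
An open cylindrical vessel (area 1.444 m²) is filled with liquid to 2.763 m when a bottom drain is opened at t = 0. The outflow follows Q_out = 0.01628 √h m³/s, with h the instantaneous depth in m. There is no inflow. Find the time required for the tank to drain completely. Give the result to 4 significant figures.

294.9 s

Unsteady balance on liquid volume: A dh/dt = −0.01628 √h.
This is separable: 2 d(√h)/dt = −0.01628/A, so √h = √h₀ − (0.01628/(2A)) t.
Set h = 0: 2√h₀ = (0.01628/A) t_empty ⇒ t_empty = 2A√h₀/0.01628.
t_empty = 2·1.444·√2.763/0.01628 = 2.88800·1.66223/0.01628 = 294.872 s.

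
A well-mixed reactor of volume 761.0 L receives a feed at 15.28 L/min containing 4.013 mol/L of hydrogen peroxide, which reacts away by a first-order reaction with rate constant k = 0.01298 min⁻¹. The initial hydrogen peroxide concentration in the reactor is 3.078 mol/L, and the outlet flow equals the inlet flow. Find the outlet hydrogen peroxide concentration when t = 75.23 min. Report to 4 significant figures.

2.491 mol/L

Species balance: V dC/dt = Q C_in − Q C − k V C.
dC/dt = (Q/V) C_in − (Q/V + k) C; effective rate a = Q/V + k = 0.0200788 + 0.01298 = 0.0330588 min⁻¹.
C_ss = Q C_in/(Q + kV) = 2.43736 mol/L; C(t) = C_ss + (C₀ − C_ss) e^(−a t).
C(75.23) = 2.43736 + (0.640637)·e^(−0.0330588·75.23) = 2.43736 + (0.640637)·0.0831577 = 2.49064 mol/L.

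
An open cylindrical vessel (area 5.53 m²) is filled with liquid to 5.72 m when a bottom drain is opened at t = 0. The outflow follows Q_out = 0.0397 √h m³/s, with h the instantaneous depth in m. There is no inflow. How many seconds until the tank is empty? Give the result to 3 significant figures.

Accumulation of liquid (constant cross-section A): A dh/dt = −0.0397 √h.
This is separable: 2 d(√h)/dt = −0.0397/A, so √h = √h₀ − (0.0397/(2A)) t.
Set h = 0: 2√h₀ = (0.0397/A) t_empty ⇒ t_empty = 2A√h₀/0.0397.
t_empty = 2·5.53·√5.72/0.0397 = 11.060·2.3917/0.0397 = 666.29 s.

666 s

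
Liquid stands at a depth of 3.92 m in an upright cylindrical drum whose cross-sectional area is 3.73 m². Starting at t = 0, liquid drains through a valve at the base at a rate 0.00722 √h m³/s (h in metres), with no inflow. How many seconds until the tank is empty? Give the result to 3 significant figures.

2050 s

With no inflow, A dh/dt = −0.00722 √h.
Separate and integrate: 2(√h − √h₀) = −(0.00722/A) t.
Set h = 0: 2√h₀ = (0.00722/A) t_empty ⇒ t_empty = 2A√h₀/0.00722.
t_empty = 2·3.73·√3.92/0.00722 = 7.4600·1.9799/0.00722 = 2045.7 s.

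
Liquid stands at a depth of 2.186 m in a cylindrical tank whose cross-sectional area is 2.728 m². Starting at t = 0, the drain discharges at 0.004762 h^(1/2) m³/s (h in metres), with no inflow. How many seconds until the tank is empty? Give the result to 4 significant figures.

Accumulation of liquid (constant cross-section A): A dh/dt = −0.004762 √h.
This is separable: 2 d(√h)/dt = −0.004762/A, so √h = √h₀ − (0.004762/(2A)) t.
Set h = 0: 2√h₀ = (0.004762/A) t_empty ⇒ t_empty = 2A√h₀/0.004762.
t_empty = 2·2.728·√2.186/0.004762 = 5.45600·1.47851/0.004762 = 1693.99 s.

1694 s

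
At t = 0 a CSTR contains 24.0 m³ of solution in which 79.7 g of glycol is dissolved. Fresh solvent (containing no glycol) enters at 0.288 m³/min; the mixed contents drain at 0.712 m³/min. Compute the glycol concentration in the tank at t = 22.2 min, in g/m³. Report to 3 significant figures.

2.37 g/m³

Let m(t) be the amount of glycol. Volume: V(t) = V₀ + (Q_in − Q_out) t = 24.0 − 0.42400 t; V(22.2) = 14.587 m³.
Solute balance: dm/dt = 0 − Q_out C = −Q_out m/V(t).
Separate: dm/m = −Q_out dt/V(t) ⇒ ln(m/m₀) = −(Q_out/(Q_in−Q_out)) ln(V/V₀).
m = m₀ (V₀/V)^(Q_out/(Q_in−Q_out)) = 79.7 × (24.0/14.587)^(-1.6792) = 34.541 g.
C = m/V = 34.541/14.587 = 2.3679 g/m³.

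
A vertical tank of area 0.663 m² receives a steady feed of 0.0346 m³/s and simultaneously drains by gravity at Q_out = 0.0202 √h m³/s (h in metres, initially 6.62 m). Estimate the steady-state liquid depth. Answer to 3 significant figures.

2.93 m

Level balance: A dh/dt = 0.0346 − 0.0202 √h. Setting dh/dt = 0:
Q_in = 0.0202 √h_ss ⇒ √h_ss = 0.0346/0.0202 = 1.7129.
h_ss = 1.7129² = 2.9339 m. (Since h₀ = 6.62 m > h_ss, the level will fall toward this value.)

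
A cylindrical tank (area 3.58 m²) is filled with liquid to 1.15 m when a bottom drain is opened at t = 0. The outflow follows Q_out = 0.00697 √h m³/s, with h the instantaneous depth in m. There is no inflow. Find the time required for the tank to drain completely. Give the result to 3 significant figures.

With no inflow, A dh/dt = −0.00697 √h.
∫ h^(−1/2) dh = −(0.00697/A) ∫ dt, giving 2√h = 2√h₀ − (0.00697/A) t.
Set h = 0: 2√h₀ = (0.00697/A) t_empty ⇒ t_empty = 2A√h₀/0.00697.
t_empty = 2·3.58·√1.15/0.00697 = 7.1600·1.0724/0.00697 = 1101.6 s.

1100 s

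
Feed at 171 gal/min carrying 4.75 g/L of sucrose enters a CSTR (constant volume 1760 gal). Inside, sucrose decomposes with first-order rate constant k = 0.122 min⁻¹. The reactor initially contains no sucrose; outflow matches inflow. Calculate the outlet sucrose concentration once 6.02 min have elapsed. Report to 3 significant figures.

V dC/dt = Q(C_in − C) − k V C.
dC/dt = (Q/V) C_in − (Q/V + k) C; effective rate a = Q/V + k = 0.097159 + 0.122 = 0.21916 min⁻¹.
C_ss = Q C_in/(Q + kV) = 2.1058 g/L; C(t) = C_ss + (C₀ − C_ss) e^(−a t).
C(6.02) = 2.1058 + (-2.1058)·e^(−0.21916·6.02) = 2.1058 + (-2.1058)·0.26731 = 1.5429 g/L.

1.54 g/L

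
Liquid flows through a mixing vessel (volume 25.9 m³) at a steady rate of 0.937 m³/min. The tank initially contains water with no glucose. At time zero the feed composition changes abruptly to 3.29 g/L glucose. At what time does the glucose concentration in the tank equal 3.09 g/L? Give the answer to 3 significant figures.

Accumulation = in − out for the solute gives V dC/dt = Q(C_in − C), so τ = V/Q = 27.641 min.
C(t) = C_in + (C₀ − C_in) e^(−t/τ). Set C = 3.09 and solve for t:
e^(−t/τ) = (C − C_in)/(C₀ − C_in) = (3.09 − 3.29)/(0 − 3.29) = 0.060790
t = −τ ln(…) = 27.641 × 2.8003 = 77.405 min.

77.4 min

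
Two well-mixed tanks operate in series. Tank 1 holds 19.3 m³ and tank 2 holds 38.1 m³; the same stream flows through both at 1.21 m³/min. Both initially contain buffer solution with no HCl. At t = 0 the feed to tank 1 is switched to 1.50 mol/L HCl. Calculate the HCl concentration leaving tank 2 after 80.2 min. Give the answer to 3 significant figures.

Species balance on tank i: dCᵢ/dt = (Cᵢ₋₁ − Cᵢ)/τᵢ with τᵢ = Vᵢ/Q.
τ₁ = 19.3/1.21 = 15.950 min; τ₂ = 38.1/1.21 = 31.488 min.
Tank 1: C₁ = C_in(1 − e^(−t/τ₁)). Tank 2 (τ₁ ≠ τ₂): C₂ = C_in[1 − (τ₁ e^(−t/τ₁) − τ₂ e^(−t/τ₂))/(τ₁ − τ₂)].
At t = 80.2: e^(−t/τ₁) = 0.0065514, e^(−t/τ₂) = 0.078314.
C₂ = 1.50·[1 − (15.950·0.0065514 − 31.488·0.078314)/(-15.537)] = 1.50·0.84802 = 1.2720 mol/L.

1.27 mol/L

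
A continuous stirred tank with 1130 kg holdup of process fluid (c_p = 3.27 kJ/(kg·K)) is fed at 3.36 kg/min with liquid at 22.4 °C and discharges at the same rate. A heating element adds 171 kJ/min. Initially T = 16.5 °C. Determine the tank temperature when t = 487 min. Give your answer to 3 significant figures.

M c_p dT/dt = ṁ c_p (T_in − T) + Q̇.
τ = M/ṁ = 336.31 min; T_ss = T_in + Q̇/(ṁ c_p) = 22.4 + 171/(3.36·3.27) = 37.964 °C.
This is linear first-order; T(t) = T_ss + (T₀ − T_ss) e^(−t/τ).
T(487) = 37.964 + (-21.464)·e^(−487/336.31) = 37.964 + (-21.464)·0.23502 = 32.919 °C.

32.9 °C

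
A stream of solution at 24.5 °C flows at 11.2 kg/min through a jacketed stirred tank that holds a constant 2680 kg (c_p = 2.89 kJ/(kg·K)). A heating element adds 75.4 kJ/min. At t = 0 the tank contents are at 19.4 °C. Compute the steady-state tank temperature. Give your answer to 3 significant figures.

First-law balance (no shaft work): M c_p dT/dt = ṁ c_p (T_in − T) + 75.4.
At steady state dT/dt = 0 ⇒ T_ss = T_in + Q̇/(ṁ c_p) = 24.5 + 75.4/(11.2·2.89) = 26.829 °C.

26.8 °C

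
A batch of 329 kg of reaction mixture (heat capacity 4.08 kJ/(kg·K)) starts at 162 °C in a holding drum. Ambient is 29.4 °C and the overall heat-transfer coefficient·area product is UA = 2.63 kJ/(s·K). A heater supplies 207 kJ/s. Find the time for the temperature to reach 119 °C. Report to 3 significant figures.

M c_p dT/dt = −UA(T − T_amb) + Q̇.
τ = M c_p/UA = 510.39 s; T_ss = T_amb + Q̇/UA = 29.4 + 207/2.63 = 108.11 °C.
T(t) = T_ss + (T₀ − T_ss)e^(−t/τ); set T = 119:
t = −τ ln[(T − T_ss)/(T₀ − T_ss)] = −510.39 · ln(0.20212) = 816.06 s.

816 s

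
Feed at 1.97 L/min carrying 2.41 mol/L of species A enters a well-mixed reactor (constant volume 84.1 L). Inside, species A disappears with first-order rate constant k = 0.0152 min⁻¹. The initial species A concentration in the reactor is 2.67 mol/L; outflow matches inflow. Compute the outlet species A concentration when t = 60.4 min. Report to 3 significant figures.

Species balance: V dC/dt = Q C_in − Q C − k V C.
This is linear with rate a = Q/V + k = 0.038624 min⁻¹.
C_ss = Q C_in/(Q + kV) = 1.4616 mol/L; C(t) = C_ss + (C₀ − C_ss) e^(−a t).
C(60.4) = 1.4616 + (1.2084)·e^(−0.038624·60.4) = 1.4616 + (1.2084)·0.097012 = 1.5788 mol/L.

1.58 mol/L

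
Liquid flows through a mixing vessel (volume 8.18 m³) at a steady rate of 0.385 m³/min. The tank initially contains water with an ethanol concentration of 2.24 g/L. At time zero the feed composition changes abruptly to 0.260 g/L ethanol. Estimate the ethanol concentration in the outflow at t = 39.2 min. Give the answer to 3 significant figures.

Unsteady species balance (constant V, well mixed): V dC/dt = Q(C_in − C).
Time constant τ = V/Q = 8.18/0.385 = 21.247 min.
C approaches C_in exponentially: C(t) = C_in + (C₀ − C_in) e^(−t/τ).
C(39.2) = 0.260 + (2.24 − 0.260)·e^(−39.2/21.247) = 0.260 + (1.9800)·0.15803 = 0.57289 g/L.

0.573 g/L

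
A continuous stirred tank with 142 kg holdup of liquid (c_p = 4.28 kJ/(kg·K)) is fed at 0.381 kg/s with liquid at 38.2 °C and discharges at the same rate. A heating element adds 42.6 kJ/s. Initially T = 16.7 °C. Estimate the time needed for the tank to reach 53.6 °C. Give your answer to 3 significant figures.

M c_p dT/dt = ṁ c_p (T_in − T) + Q̇.
τ = M/ṁ = 372.70 s; T_ss = T_in + Q̇/(ṁ c_p) = 64.324 °C.
T(t) = T_ss + (T₀ − T_ss) e^(−t/τ). Set T = 53.6:
e^(−t/τ) = (53.6 − 64.324)/(16.7 − 64.324) = 0.22518
t = −372.70 · ln(0.22518) = 555.64 s.

556 s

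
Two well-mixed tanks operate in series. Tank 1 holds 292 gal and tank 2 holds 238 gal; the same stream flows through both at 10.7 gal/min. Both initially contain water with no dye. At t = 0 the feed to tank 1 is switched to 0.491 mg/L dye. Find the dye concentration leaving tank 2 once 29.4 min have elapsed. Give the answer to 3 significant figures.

Species balance on tank i: dCᵢ/dt = (Cᵢ₋₁ − Cᵢ)/τᵢ with τᵢ = Vᵢ/Q.
τ₁ = 292/10.7 = 27.290 min; τ₂ = 238/10.7 = 22.243 min.
Solving the cascade with C₁(0)=C₂(0)=0 gives C₂(t) = C_in[1 − (τ₁ e^(−t/τ₁) − τ₂ e^(−t/τ₂))/(τ₁ − τ₂)].
At t = 29.4: e^(−t/τ₁) = 0.34050, e^(−t/τ₂) = 0.26666.
C₂ = 0.491·[1 − (27.290·0.34050 − 22.243·0.26666)/(5.0467)] = 0.491·0.33406 = 0.16402 mg/L.

0.164 mg/L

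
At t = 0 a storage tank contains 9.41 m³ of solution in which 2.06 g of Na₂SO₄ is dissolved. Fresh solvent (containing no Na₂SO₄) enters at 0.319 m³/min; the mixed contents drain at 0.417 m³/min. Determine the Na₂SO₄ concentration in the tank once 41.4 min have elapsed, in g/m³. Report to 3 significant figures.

Total volume: dV/dt = Q_in − Q_out = -0.098000 m³/min, so V(t) = 9.41 − 0.098000 t and V(41.4) = 5.3528 m³.
Solute balance: dm/dt = 0 − Q_out C = −Q_out m/V(t).
Separate: dm/m = −Q_out dt/V(t) ⇒ ln(m/m₀) = −(Q_out/(Q_in−Q_out)) ln(V/V₀).
m = m₀ (V₀/V)^(Q_out/(Q_in−Q_out)) = 2.06 × (9.41/5.3528)^(-4.2551) = 0.18678 g.
C = m/V = 0.18678/5.3528 = 0.034894 g/m³.

0.0349 g/m³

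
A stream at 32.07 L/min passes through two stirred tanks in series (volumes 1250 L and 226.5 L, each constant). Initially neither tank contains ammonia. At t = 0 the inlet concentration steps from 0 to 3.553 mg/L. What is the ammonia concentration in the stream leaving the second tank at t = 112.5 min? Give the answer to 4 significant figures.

Time constants: τᵢ = Vᵢ/Q for each well-mixed tank.
τ₁ = 1250/32.07 = 38.9772 min; τ₂ = 226.5/32.07 = 7.06268 min.
Solving the cascade with C₁(0)=C₂(0)=0 gives C₂(t) = C_in[1 − (τ₁ e^(−t/τ₁) − τ₂ e^(−t/τ₂))/(τ₁ − τ₂)].
At t = 112.5: e^(−t/τ₁) = 0.0557822, e^(−t/τ₂) = 1.20839e-07.
C₂ = 3.553·[1 − (38.9772·0.0557822 − 7.06268·1.20839e-07)/(31.9146)] = 3.553·0.931873 = 3.31095 mg/L.

3.311 mg/L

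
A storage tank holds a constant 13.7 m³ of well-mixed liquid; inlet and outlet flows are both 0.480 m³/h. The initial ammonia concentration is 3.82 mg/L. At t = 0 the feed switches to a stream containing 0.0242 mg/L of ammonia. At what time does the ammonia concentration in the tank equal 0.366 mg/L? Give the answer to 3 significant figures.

68.7 h

Species balance on the tank: V dC/dt = Q(C_in − C), so τ = V/Q = 28.542 h.
C(t) = C_in + (C₀ − C_in) e^(−t/τ). Set C = 0.366 and solve for t:
e^(−t/τ) = (C − C_in)/(C₀ − C_in) = (0.366 − 0.0242)/(3.82 − 0.0242) = 0.090047
t = −τ ln(…) = 28.542 × 2.4074 = 68.712 h.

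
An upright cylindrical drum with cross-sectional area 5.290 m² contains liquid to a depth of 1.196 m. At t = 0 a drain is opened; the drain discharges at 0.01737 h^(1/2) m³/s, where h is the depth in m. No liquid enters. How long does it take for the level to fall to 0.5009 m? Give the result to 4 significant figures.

With no inflow, A dh/dt = −0.01737 √h.
Separate and integrate: 2(√h − √h₀) = −(0.01737/A) t.
t = 2A(√h₀ − √h)/0.01737 = 2·5.290·(√1.196 − √0.5009)/0.01737
  = 10.5800 × (1.09362 − 0.707743) / 0.01737 = 235.035 s.

235.0 s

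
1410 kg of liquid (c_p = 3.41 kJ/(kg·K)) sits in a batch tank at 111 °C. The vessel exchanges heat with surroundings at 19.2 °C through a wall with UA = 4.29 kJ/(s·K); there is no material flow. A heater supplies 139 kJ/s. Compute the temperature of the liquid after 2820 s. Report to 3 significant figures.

Energy balance: M c_p dT/dt = −UA(T − T_amb) + Q̇.
dT/dt = (T_ss − T)/τ with T_ss = T_amb + Q̇/UA = 19.2 + 139/4.29 = 51.601 °C, τ = M c_p/UA = 1410·3.41/4.29 = 1120.8 s.
This is linear first-order; T(t) = T_ss + (T₀ − T_ss) e^(−t/τ).
T(2820) = 51.601 + (59.399)·0.080772 = 56.399 °C.

56.4 °C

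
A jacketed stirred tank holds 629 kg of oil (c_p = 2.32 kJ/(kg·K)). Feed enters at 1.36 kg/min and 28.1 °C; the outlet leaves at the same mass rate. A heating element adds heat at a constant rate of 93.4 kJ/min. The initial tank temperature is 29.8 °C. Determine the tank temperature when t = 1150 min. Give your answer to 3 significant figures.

55.4 °C

M c_p dT/dt = ṁ c_p (T_in − T) + Q̇.
τ = M/ṁ = 462.50 min; T_ss = T_in + Q̇/(ṁ c_p) = 28.1 + 93.4/(1.36·2.32) = 57.702 °C.
This is linear first-order; T(t) = T_ss + (T₀ − T_ss) e^(−t/τ).
T(1150) = 57.702 + (-27.902)·e^(−1150/462.50) = 57.702 + (-27.902)·0.083202 = 55.380 °C.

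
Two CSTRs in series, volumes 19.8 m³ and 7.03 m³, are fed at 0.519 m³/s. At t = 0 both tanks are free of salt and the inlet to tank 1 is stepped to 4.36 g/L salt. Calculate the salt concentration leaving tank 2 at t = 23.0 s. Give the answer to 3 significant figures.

1.10 g/L

Species balance on tank i: dCᵢ/dt = (Cᵢ₋₁ − Cᵢ)/τᵢ with τᵢ = Vᵢ/Q.
τ₁ = 19.8/0.519 = 38.150 s; τ₂ = 7.03/0.519 = 13.545 s.
Solving the cascade with C₁(0)=C₂(0)=0 gives C₂(t) = C_in[1 − (τ₁ e^(−t/τ₁) − τ₂ e^(−t/τ₂))/(τ₁ − τ₂)].
At t = 23.0: e^(−t/τ₁) = 0.54723, e^(−t/τ₂) = 0.18305.
C₂ = 4.36·[1 − (38.150·0.54723 − 13.545·0.18305)/(24.605)] = 4.36·0.25228 = 1.0999 g/L.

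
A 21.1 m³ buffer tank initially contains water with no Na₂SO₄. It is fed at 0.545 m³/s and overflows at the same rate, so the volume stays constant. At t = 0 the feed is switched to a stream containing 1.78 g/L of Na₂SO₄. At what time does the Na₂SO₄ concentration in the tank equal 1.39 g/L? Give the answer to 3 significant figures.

58.8 s

Species balance: V dC/dt = Q(C_in − C) ⇒ τ = V/Q = 38.716 s.
C(t) = C_in + (C₀ − C_in) e^(−t/τ). Set C = 1.39 and solve for t:
e^(−t/τ) = (C − C_in)/(C₀ − C_in) = (1.39 − 1.78)/(0 − 1.78) = 0.21910
t = −τ ln(…) = 38.716 × 1.5182 = 58.779 s.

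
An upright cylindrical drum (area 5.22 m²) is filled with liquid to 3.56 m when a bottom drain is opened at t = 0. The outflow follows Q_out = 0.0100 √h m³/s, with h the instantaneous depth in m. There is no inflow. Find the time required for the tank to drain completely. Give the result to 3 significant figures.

Unsteady balance on liquid volume: A dh/dt = −0.0100 √h.
Separate and integrate: 2(√h − √h₀) = −(0.0100/A) t.
Tank is empty when √h = 0: t_empty = 2A√h₀/0.0100.
t_empty = 2·5.22·√3.56/0.0100 = 10.440·1.8868/0.0100 = 1969.8 s.

1970 s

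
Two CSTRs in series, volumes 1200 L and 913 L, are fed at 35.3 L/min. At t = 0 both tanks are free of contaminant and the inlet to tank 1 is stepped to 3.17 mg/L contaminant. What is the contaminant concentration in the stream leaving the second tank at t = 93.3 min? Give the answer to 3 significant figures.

Species balance on tank i: dCᵢ/dt = (Cᵢ₋₁ − Cᵢ)/τᵢ with τᵢ = Vᵢ/Q.
τ₁ = 1200/35.3 = 33.994 min; τ₂ = 913/35.3 = 25.864 min.
Tank 1: C₁ = C_in(1 − e^(−t/τ₁)). Tank 2 (τ₁ ≠ τ₂): C₂ = C_in[1 − (τ₁ e^(−t/τ₁) − τ₂ e^(−t/τ₂))/(τ₁ − τ₂)].
At t = 93.3: e^(−t/τ₁) = 0.064276, e^(−t/τ₂) = 0.027124.
C₂ = 3.17·[1 − (33.994·0.064276 − 25.864·0.027124)/(8.1303)] = 3.17·0.81754 = 2.5916 mg/L.

2.59 mg/L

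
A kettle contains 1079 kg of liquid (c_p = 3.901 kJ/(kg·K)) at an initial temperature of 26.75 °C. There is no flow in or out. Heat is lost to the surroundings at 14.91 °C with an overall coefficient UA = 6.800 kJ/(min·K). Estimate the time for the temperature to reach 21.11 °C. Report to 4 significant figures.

First-law balance (no shaft work): M c_p dT/dt = −UA(T − T_amb).
τ = M c_p/UA = 618.997 min; T_ss = T_amb = 14.9100 °C.
T(t) = T_ss + (T₀ − T_ss)e^(−t/τ); set T = 21.11:
t = −τ ln[(T − T_ss)/(T₀ − T_ss)] = −618.997 · ln(0.523649) = 400.450 min.

400.5 min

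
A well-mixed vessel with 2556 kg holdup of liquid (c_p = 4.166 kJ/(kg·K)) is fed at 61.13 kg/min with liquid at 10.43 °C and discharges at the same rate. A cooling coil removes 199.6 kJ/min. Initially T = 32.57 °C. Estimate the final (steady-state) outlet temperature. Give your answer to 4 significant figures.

9.646 °C

Heat balance on the well-mixed liquid: M c_p dT/dt = ṁ c_p (T_in − T) − 199.6.
At steady state dT/dt = 0 ⇒ T_ss = T_in − Q̇/(ṁ c_p) = 10.43 − 199.6/(61.13·4.166) = 9.64623 °C.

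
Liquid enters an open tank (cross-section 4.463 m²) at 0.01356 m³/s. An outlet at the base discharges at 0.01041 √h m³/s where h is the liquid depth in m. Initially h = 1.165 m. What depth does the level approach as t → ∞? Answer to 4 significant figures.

A dh/dt = Q_in − 0.01041 √h. Steady state requires inflow = outflow:
Q_in = 0.01041 √h_ss ⇒ √h_ss = 0.01356/0.01041 = 1.30259.
h_ss = 1.30259² = 1.69675 m. (Since h₀ = 1.165 m < h_ss, the level will rise toward this value.)

1.697 m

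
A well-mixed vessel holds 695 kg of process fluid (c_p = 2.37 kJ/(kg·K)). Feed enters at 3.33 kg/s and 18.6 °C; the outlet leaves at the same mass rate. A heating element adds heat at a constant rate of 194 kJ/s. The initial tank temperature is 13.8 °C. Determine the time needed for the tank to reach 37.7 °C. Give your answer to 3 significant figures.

350 s

First-law balance (no shaft work): M c_p dT/dt = ṁ c_p (T_in − T) + 194.
τ = M/ṁ = 208.71 s; T_ss = T_in + Q̇/(ṁ c_p) = 43.182 °C.
T(t) = T_ss + (T₀ − T_ss) e^(−t/τ). Set T = 37.7:
e^(−t/τ) = (37.7 − 43.182)/(13.8 − 43.182) = 0.18656
t = −208.71 · ln(0.18656) = 350.42 s.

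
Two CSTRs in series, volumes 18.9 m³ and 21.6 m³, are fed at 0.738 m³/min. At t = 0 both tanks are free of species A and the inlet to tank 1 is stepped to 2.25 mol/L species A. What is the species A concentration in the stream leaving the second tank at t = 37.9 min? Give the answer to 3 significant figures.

0.905 mol/L

Time constants: τᵢ = Vᵢ/Q for each well-mixed tank.
τ₁ = 18.9/0.738 = 25.610 min; τ₂ = 21.6/0.738 = 29.268 min.
Solving the cascade with C₁(0)=C₂(0)=0 gives C₂(t) = C_in[1 − (τ₁ e^(−t/τ₁) − τ₂ e^(−t/τ₂))/(τ₁ − τ₂)].
At t = 37.9: e^(−t/τ₁) = 0.22766, e^(−t/τ₂) = 0.27392.
C₂ = 2.25·[1 − (25.610·0.22766 − 29.268·0.27392)/(-3.6585)] = 2.25·0.40225 = 0.90506 mol/L.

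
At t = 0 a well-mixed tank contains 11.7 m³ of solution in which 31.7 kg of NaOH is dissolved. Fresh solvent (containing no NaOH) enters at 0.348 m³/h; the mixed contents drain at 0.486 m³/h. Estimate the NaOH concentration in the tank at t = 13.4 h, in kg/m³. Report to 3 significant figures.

Let m(t) be the amount of NaOH. Volume: V(t) = V₀ + (Q_in − Q_out) t = 11.7 − 0.13800 t; V(13.4) = 9.8508 m³.
No NaOH enters, so dm/dt = −Q_out · (m/V).
dm/m = −Q_out dt/(V₀ − 0.13800 t); integrating gives ln(m/m₀) = −(Q_out/(Q_in−Q_out)) ln(V/V₀).
m = m₀ (V₀/V)^(Q_out/(Q_in−Q_out)) = 31.7 × (11.7/9.8508)^(-3.5217) = 17.296 kg.
C = m/V = 17.296/9.8508 = 1.7558 kg/m³.

1.76 kg/m³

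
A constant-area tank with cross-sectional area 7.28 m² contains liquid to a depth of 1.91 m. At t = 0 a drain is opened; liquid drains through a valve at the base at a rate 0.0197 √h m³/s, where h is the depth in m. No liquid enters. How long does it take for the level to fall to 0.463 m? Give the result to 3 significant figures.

Volume balance on the tank: A dh/dt = −0.0197 √h.
This is separable: 2 d(√h)/dt = −0.0197/A, so √h = √h₀ − (0.0197/(2A)) t.
t = 2A(√h₀ − √h)/0.0197 = 2·7.28·(√1.91 − √0.463)/0.0197
  = 14.560 × (1.3820 − 0.68044) / 0.0197 = 518.53 s.

519 s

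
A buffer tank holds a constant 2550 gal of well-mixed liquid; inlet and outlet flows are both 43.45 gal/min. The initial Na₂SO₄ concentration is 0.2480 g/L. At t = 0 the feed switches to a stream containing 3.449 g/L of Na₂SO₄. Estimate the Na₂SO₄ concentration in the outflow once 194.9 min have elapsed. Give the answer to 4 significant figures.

Species balance on the tank: V dC/dt = Q(C_in − C).
Rewrite as dC/dt + C/τ = C_in/τ, τ = V/Q = 58.6881 min.
This is linear first-order; C(t) = C_in + (C₀ − C_in) e^(−t/τ).
C(194.9) = 3.449 + (0.2480 − 3.449)·e^(−194.9/58.6881) = 3.449 + (-3.20100)·0.0361188 = 3.33338 g/L.

3.333 g/L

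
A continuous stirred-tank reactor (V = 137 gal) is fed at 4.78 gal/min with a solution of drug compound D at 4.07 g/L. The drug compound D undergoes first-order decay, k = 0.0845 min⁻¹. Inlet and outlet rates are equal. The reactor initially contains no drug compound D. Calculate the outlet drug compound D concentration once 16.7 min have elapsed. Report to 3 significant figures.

1.03 g/L

V dC/dt = Q(C_in − C) − k V C.
This is linear with rate a = Q/V + k = 0.11939 min⁻¹.
C_ss = Q C_in/(Q + kV) = 1.1894 g/L; C(t) = C_ss + (C₀ − C_ss) e^(−a t).
C(16.7) = 1.1894 + (-1.1894)·e^(−0.11939·16.7) = 1.1894 + (-1.1894)·0.13617 = 1.0274 g/L.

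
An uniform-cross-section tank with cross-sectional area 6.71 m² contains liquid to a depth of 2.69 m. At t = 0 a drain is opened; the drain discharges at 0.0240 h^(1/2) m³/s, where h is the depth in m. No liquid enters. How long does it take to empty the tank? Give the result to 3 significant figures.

Volume balance on the tank: A dh/dt = −0.0240 √h.
∫ h^(−1/2) dh = −(0.0240/A) ∫ dt, giving 2√h = 2√h₀ − (0.0240/A) t.
Tank is empty when √h = 0: t_empty = 2A√h₀/0.0240.
t_empty = 2·6.71·√2.69/0.0240 = 13.420·1.6401/0.0240 = 917.10 s.

917 s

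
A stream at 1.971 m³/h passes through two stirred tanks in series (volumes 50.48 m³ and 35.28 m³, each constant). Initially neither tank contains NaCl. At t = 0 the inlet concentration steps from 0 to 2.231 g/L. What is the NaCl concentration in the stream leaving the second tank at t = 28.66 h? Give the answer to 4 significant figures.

0.8554 g/L

Time constants: τᵢ = Vᵢ/Q for each well-mixed tank.
τ₁ = 50.48/1.971 = 25.6114 h; τ₂ = 35.28/1.971 = 17.8995 h.
Solving the cascade with C₁(0)=C₂(0)=0 gives C₂(t) = C_in[1 − (τ₁ e^(−t/τ₁) − τ₂ e^(−t/τ₂))/(τ₁ − τ₂)].
At t = 28.66: e^(−t/τ₁) = 0.326595, e^(−t/τ₂) = 0.201663.
C₂ = 2.231·[1 − (25.6114·0.326595 − 17.8995·0.201663)/(7.71182)] = 2.231·0.383431 = 0.855434 g/L.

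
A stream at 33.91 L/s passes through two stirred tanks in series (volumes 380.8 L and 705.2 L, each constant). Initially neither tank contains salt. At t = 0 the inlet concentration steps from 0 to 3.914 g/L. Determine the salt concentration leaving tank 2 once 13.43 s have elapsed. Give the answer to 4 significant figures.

Time constants: τᵢ = Vᵢ/Q for each well-mixed tank.
τ₁ = 380.8/33.91 = 11.2297 s; τ₂ = 705.2/33.91 = 20.7962 s.
Solving the cascade with C₁(0)=C₂(0)=0 gives C₂(t) = C_in[1 − (τ₁ e^(−t/τ₁) − τ₂ e^(−t/τ₂))/(τ₁ − τ₂)].
At t = 13.43: e^(−t/τ₁) = 0.302422, e^(−t/τ₂) = 0.524248.
C₂ = 3.914·[1 − (11.2297·0.302422 − 20.7962·0.524248)/(-9.56650)] = 3.914·0.215359 = 0.842915 g/L.

0.8429 g/L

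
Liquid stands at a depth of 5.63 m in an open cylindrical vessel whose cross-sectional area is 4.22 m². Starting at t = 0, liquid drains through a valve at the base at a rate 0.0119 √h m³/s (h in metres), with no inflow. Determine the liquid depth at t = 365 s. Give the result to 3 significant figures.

With no inflow, A dh/dt = −0.0119 √h.
∫ h^(−1/2) dh = −(0.0119/A) ∫ dt, giving 2√h = 2√h₀ − (0.0119/A) t.
√h = √5.63 − 0.0119·365/(2·4.22) = 2.3728 − 0.51463 = 1.8581.
h = 1.8581² = 3.4526 m.

3.45 m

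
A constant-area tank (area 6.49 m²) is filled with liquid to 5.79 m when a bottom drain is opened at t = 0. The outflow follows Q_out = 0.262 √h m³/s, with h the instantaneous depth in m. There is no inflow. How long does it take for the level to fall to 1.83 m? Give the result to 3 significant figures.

52.2 s

With no inflow, A dh/dt = −0.262 √h.
This is separable: 2 d(√h)/dt = −0.262/A, so √h = √h₀ − (0.262/(2A)) t.
t = 2A(√h₀ − √h)/0.262 = 2·6.49·(√5.79 − √1.83)/0.262
  = 12.980 × (2.4062 − 1.3528) / 0.262 = 52.191 s.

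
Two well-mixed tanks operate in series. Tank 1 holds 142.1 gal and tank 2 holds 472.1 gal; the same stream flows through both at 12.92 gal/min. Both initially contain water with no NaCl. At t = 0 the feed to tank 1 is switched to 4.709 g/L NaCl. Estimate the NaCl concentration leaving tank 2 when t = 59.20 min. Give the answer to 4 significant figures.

Species balance on tank i: dCᵢ/dt = (Cᵢ₋₁ − Cᵢ)/τᵢ with τᵢ = Vᵢ/Q.
τ₁ = 142.1/12.92 = 10.9985 min; τ₂ = 472.1/12.92 = 36.5402 min.
Tank 1: C₁ = C_in(1 − e^(−t/τ₁)). Tank 2 (τ₁ ≠ τ₂): C₂ = C_in[1 − (τ₁ e^(−t/τ₁) − τ₂ e^(−t/τ₂))/(τ₁ − τ₂)].
At t = 59.20: e^(−t/τ₁) = 0.00459597, e^(−t/τ₂) = 0.197873.
C₂ = 4.709·[1 − (10.9985·0.00459597 − 36.5402·0.197873)/(-25.5418)] = 4.709·0.718901 = 3.38531 g/L.

3.385 g/L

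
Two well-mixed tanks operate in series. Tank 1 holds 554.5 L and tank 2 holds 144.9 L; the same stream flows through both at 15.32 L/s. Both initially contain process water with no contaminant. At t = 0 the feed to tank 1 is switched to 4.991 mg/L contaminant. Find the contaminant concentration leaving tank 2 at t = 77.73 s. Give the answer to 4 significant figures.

Species balance on tank i: dCᵢ/dt = (Cᵢ₋₁ − Cᵢ)/τᵢ with τᵢ = Vᵢ/Q.
τ₁ = 554.5/15.32 = 36.1945 s; τ₂ = 144.9/15.32 = 9.45822 s.
Tank 1: C₁ = C_in(1 − e^(−t/τ₁)). Tank 2 (τ₁ ≠ τ₂): C₂ = C_in[1 − (τ₁ e^(−t/τ₁) − τ₂ e^(−t/τ₂))/(τ₁ − τ₂)].
At t = 77.73: e^(−t/τ₁) = 0.116768, e^(−t/τ₂) = 0.000269688.
C₂ = 4.991·[1 − (36.1945·0.116768 − 9.45822·0.000269688)/(26.7363)] = 4.991·0.842019 = 4.20252 mg/L.

4.203 mg/L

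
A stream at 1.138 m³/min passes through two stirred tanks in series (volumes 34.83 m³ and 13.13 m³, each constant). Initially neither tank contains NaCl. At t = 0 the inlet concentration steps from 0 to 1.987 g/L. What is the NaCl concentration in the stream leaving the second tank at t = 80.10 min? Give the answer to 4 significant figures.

Each tank obeys Vᵢ dCᵢ/dt = Q(Cᵢ₋₁ − Cᵢ), so τᵢ = Vᵢ/Q.
τ₁ = 34.83/1.138 = 30.6063 min; τ₂ = 13.13/1.138 = 11.5378 min.
Tank 1: C₁ = C_in(1 − e^(−t/τ₁)). Tank 2 (τ₁ ≠ τ₂): C₂ = C_in[1 − (τ₁ e^(−t/τ₁) − τ₂ e^(−t/τ₂))/(τ₁ − τ₂)].
At t = 80.10: e^(−t/τ₁) = 0.0730139, e^(−t/τ₂) = 0.000965942.
C₂ = 1.987·[1 − (30.6063·0.0730139 − 11.5378·0.000965942)/(19.0685)] = 1.987·0.883392 = 1.75530 g/L.

1.755 g/L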